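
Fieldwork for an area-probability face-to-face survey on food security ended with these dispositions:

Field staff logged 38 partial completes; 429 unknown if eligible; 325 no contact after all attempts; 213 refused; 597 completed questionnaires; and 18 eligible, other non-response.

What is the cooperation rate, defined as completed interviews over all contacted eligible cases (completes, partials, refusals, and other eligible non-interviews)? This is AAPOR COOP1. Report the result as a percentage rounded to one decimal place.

Num → 597
Denominator → 597 + 38 + 213 + 18 = 866
COOP1 = 597 / 866 = 0.6894

68.9%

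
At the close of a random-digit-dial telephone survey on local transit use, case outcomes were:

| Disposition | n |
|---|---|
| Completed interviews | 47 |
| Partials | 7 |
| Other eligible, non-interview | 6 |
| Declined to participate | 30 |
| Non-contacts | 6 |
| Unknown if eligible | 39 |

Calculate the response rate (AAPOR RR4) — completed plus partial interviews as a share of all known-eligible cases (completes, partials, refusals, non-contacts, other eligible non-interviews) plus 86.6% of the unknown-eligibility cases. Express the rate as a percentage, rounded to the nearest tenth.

Numerator → 47 + 7 = 54
Known eligible → 47 + 7 + 30 + 6 + 6 = 96
Eligible share of unknowns → 0.8660 × 39 = 33.77
Base → 96 + 33.77 = 129.77
RR4 = 54 / 129.77 = 0.4161

41.6%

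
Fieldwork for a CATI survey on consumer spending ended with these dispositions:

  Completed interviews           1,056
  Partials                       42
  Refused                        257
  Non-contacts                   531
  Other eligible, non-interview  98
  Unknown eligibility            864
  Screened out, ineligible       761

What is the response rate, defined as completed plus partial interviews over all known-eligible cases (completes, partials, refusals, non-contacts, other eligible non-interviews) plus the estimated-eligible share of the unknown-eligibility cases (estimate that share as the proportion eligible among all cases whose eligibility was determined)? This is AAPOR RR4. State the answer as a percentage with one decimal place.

42.1%

Top = 1056 + 42 = 1098
Eligible (known) = 1056 + 42 + 257 + 531 + 98 = 1984
e = 1984 / (1984 + 761) = 1984 / 2745 = 0.7228
Eligible share of unknowns = 0.7228 × 864 = 624.50
Denominator = 1984 + 624.50 = 2608.50
RR4 = 1098 / 2608.50 = 0.4209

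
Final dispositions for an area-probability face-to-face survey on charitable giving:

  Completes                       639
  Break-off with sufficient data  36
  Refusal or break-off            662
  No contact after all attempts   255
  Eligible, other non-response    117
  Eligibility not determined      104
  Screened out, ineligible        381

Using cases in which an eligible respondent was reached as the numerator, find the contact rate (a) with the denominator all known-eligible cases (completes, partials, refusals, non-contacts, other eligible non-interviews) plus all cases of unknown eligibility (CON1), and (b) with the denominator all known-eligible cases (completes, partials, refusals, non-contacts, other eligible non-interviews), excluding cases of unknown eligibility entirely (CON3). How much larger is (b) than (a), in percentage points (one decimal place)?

4.9

Num = 639 + 36 + 662 + 117 = 1454
Denominator = 639 + 36 + 662 + 255 + 117 + 104 = 1813
CON1 = 1454 / 1813 = 0.8020
Denominator = 639 + 36 + 662 + 255 + 117 = 1709
CON3 = 1454 / 1709 = 0.8508
Difference = 85.08 − 80.20 = 4.88 percentage points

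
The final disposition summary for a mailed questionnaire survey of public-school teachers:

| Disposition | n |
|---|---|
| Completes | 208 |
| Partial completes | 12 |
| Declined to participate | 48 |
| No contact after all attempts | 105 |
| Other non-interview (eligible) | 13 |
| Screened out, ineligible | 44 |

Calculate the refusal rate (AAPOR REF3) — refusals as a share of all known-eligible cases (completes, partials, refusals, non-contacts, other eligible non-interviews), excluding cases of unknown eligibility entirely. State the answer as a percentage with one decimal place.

12.4%

Numerator → 48
Base → 208 + 12 + 48 + 105 + 13 = 386
REF3 = 48 / 386 = 0.1244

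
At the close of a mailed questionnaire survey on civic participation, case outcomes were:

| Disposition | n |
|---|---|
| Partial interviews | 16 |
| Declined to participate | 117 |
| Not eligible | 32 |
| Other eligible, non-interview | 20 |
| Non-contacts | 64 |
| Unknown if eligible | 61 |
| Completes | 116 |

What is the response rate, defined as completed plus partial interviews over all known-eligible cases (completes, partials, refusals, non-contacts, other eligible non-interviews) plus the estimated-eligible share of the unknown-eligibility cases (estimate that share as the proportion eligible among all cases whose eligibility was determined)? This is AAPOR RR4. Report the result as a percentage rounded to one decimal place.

34.0%

Num = 116 + 16 = 132
Eligible (known) = 116 + 16 + 117 + 64 + 20 = 333
e = 333 / (333 + 32) = 333 / 365 = 0.9123
e × U = 0.9123 × 61 = 55.65
Denominator = 333 + 55.65 = 388.65
RR4 = 132 / 388.65 = 0.3396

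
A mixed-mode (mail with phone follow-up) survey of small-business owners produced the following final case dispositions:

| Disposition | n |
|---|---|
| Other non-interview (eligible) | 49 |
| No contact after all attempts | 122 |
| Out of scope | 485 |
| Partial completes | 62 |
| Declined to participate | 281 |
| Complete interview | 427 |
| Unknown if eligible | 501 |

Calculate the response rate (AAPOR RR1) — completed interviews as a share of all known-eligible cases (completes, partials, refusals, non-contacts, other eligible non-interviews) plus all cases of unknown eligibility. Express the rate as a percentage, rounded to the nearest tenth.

Top = 427
Denom = 427 + 62 + 281 + 122 + 49 + 501 = 1442
RR1 = 427 / 1442 = 0.2961

29.6%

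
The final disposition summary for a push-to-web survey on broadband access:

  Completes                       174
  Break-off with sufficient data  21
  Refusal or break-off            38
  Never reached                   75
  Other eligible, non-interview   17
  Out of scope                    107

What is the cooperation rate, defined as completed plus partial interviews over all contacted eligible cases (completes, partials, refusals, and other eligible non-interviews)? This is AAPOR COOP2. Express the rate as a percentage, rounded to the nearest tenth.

Top = 174 + 21 = 195
Denom = 174 + 21 + 38 + 17 = 250
COOP2 = 195 / 250 = 0.7800

78.0%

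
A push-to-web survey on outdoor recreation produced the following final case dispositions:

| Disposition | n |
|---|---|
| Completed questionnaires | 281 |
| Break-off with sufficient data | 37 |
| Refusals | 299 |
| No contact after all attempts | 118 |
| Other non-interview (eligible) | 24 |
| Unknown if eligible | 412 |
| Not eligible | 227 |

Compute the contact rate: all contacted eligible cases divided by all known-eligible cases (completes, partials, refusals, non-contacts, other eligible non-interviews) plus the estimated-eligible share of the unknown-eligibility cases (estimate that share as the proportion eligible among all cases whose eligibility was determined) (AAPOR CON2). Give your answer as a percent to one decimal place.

59.6%

Top → 281 + 37 + 299 + 24 = 641
Determined eligible → 281 + 37 + 299 + 118 + 24 = 759
e = 759 / (759 + 227) = 759 / 986 = 0.7698
Estimated eligible among unknowns → 0.7698 × 412 = 317.16
Denominator → 759 + 317.16 = 1076.16
CON2 = 641 / 1076.16 = 0.5956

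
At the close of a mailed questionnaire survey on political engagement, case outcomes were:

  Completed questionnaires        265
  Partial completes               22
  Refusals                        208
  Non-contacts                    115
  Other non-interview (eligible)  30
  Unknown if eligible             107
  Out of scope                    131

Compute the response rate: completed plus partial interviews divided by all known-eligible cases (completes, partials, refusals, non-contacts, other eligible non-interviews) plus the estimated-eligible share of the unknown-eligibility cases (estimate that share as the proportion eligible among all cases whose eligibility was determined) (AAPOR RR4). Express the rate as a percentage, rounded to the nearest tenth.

39.4%

Top → 265 + 22 = 287
Determined eligible → 265 + 22 + 208 + 115 + 30 = 640
e = 640 / (640 + 131) = 640 / 771 = 0.8301
e × U → 0.8301 × 107 = 88.82
Denominator → 640 + 88.82 = 728.82
RR4 = 287 / 728.82 = 0.3938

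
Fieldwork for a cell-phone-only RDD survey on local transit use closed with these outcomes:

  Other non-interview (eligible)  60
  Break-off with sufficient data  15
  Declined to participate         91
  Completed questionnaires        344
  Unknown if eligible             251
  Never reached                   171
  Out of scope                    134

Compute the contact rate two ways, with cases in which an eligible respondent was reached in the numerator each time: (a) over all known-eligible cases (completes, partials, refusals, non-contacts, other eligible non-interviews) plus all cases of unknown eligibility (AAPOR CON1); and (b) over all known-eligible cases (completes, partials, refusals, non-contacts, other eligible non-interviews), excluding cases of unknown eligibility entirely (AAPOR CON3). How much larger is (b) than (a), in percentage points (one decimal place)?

20.2

Numerator → 344 + 15 + 91 + 60 = 510
Denominator → 344 + 15 + 91 + 171 + 60 + 251 = 932
CON1 = 510 / 932 = 0.5472
Denominator → 344 + 15 + 91 + 171 + 60 = 681
CON3 = 510 / 681 = 0.7489
Difference = 74.89 − 54.72 = 20.17 percentage points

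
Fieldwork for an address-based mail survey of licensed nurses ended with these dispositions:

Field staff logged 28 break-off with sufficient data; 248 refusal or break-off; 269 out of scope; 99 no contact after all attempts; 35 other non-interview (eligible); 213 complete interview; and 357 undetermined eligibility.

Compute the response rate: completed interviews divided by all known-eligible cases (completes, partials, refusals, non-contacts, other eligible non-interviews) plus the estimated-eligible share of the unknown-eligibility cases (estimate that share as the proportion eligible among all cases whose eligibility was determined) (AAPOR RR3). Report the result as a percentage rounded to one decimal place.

24.4%

Num → 213
Determined eligible → 213 + 28 + 248 + 99 + 35 = 623
e = 623 / (623 + 269) = 623 / 892 = 0.6984
Estimated eligible among unknowns → 0.6984 × 357 = 249.33
Denominator → 623 + 249.33 = 872.33
RR3 = 213 / 872.33 = 0.2442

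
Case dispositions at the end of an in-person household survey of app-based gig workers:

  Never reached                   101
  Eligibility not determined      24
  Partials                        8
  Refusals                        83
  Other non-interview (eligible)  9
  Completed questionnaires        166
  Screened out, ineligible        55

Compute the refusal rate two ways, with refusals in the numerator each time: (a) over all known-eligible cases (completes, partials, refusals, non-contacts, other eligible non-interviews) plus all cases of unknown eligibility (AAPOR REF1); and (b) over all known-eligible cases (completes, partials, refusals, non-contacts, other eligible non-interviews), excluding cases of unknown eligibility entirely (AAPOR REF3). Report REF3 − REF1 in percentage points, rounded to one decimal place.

Num → 83
Denominator → 166 + 8 + 83 + 101 + 9 + 24 = 391
REF1 = 83 / 391 = 0.2123
Denominator → 166 + 8 + 83 + 101 + 9 = 367
REF3 = 83 / 367 = 0.2262
Difference = 22.62 − 21.23 = 1.39 percentage points

1.4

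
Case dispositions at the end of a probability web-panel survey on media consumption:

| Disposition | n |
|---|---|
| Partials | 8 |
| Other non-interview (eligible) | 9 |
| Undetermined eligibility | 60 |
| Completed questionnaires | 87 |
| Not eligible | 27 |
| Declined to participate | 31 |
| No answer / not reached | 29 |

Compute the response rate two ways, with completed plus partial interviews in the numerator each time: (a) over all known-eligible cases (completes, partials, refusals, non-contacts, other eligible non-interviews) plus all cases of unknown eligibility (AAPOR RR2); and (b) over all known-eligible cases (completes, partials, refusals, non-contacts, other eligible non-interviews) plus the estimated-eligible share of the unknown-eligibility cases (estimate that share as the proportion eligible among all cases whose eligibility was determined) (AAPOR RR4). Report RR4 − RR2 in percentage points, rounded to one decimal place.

1.7

Top = 87 + 8 = 95
Base = 87 + 8 + 31 + 29 + 9 + 60 = 224
RR2 = 95 / 224 = 0.4241
Known eligible = 87 + 8 + 31 + 29 + 9 = 164
e = 164 / (164 + 27) = 164 / 191 = 0.8586
e × U = 0.8586 × 60 = 51.52
Base = 164 + 51.52 = 215.52
RR4 = 95 / 215.52 = 0.4408
Difference = 44.08 − 42.41 = 1.67 percentage points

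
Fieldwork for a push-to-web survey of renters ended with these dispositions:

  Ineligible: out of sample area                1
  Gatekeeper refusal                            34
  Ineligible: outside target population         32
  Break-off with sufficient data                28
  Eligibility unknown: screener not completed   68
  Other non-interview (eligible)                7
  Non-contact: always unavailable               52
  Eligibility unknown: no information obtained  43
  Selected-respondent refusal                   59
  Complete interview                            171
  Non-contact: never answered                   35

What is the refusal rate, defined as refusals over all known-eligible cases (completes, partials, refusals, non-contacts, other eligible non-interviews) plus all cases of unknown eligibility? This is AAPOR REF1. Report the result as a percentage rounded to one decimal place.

Refusal or break-off = 34 + 59 = 93
Non-contacts = 35 + 52 = 87
Unknown eligibility = 68 + 43 = 111
Not eligible = 32 + 1 = 33
Num → 93
Denominator → 171 + 28 + 93 + 87 + 7 + 111 = 497
REF1 = 93 / 497 = 0.1871

18.7%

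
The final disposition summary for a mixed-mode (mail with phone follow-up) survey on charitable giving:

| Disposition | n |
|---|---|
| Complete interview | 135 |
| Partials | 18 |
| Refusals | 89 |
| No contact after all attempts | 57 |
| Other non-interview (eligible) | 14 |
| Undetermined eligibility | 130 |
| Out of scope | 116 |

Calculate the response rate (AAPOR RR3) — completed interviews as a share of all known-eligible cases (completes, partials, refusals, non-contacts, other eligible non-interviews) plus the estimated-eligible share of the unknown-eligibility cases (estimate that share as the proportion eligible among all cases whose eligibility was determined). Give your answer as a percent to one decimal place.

33.1%

Num → 135
Eligible (known) → 135 + 18 + 89 + 57 + 14 = 313
e = 313 / (313 + 116) = 313 / 429 = 0.7296
e × U → 0.7296 × 130 = 94.85
Base → 313 + 94.85 = 407.85
RR3 = 135 / 407.85 = 0.3310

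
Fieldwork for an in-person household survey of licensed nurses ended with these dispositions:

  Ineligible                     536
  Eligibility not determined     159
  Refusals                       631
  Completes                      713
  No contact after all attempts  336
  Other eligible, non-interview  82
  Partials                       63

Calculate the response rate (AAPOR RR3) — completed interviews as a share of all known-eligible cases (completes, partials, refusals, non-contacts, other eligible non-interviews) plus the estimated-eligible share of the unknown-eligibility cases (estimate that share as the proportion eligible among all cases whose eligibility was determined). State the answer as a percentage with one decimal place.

36.6%

Numerator = 713
Known eligible = 713 + 63 + 631 + 336 + 82 = 1825
e = 1825 / (1825 + 536) = 1825 / 2361 = 0.7730
e × U = 0.7730 × 159 = 122.91
Base = 1825 + 122.91 = 1947.91
RR3 = 713 / 1947.91 = 0.3660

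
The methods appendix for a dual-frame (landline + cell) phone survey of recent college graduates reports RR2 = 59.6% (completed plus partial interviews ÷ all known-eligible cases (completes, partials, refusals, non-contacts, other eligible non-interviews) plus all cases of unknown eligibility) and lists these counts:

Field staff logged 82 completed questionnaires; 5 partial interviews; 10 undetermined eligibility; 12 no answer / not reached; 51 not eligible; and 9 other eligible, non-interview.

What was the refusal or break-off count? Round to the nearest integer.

28

Num = 82 + 5 = 87
RR2 = 87 / D = 0.596
D = 87 / 0.596 = 146.0
Rest of base = 118
refusal or break-off = 146.0 − 118 ≈ 28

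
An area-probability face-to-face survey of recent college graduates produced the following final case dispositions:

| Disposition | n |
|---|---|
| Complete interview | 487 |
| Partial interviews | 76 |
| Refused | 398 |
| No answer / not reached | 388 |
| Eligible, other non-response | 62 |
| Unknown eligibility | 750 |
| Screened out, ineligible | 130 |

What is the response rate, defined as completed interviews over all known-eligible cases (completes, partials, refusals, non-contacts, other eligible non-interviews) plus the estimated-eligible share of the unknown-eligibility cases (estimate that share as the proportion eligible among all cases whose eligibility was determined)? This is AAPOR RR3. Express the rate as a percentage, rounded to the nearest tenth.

Numerator: 487
Eligible (known): 487 + 76 + 398 + 388 + 62 = 1411
e = 1411 / (1411 + 130) = 1411 / 1541 = 0.9156
Estimated eligible among unknowns: 0.9156 × 750 = 686.70
Denominator: 1411 + 686.70 = 2097.70
RR3 = 487 / 2097.70 = 0.2322

23.2%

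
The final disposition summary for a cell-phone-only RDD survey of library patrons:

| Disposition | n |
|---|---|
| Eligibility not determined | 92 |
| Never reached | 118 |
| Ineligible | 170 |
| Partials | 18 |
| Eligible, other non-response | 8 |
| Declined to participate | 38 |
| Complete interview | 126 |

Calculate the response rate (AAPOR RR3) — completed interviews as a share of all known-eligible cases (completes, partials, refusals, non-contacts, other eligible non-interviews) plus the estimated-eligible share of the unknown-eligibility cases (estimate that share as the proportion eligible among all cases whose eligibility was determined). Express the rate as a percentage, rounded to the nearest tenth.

Num = 126
Known eligible = 126 + 18 + 38 + 118 + 8 = 308
e = 308 / (308 + 170) = 308 / 478 = 0.6444
e × U = 0.6444 × 92 = 59.28
Denominator = 308 + 59.28 = 367.28
RR3 = 126 / 367.28 = 0.3431

34.3%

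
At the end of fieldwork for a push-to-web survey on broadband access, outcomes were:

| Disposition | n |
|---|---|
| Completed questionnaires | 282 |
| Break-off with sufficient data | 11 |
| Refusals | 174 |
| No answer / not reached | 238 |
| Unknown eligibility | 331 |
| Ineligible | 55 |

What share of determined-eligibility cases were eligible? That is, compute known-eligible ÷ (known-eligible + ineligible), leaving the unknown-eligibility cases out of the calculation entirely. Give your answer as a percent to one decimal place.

Determined eligible: 282 + 11 + 174 + 238 = 705
e = 705 / (705 + 55) = 705 / 760 = 0.9276

92.8%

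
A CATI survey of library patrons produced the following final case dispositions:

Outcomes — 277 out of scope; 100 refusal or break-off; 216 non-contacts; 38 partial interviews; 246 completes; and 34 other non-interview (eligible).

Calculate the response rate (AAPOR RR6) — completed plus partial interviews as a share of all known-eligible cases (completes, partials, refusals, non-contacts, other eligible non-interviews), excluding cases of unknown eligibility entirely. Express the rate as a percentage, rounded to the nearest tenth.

Top: 246 + 38 = 284
Base: 246 + 38 + 100 + 216 + 34 = 634
RR6 = 284 / 634 = 0.4479

44.8%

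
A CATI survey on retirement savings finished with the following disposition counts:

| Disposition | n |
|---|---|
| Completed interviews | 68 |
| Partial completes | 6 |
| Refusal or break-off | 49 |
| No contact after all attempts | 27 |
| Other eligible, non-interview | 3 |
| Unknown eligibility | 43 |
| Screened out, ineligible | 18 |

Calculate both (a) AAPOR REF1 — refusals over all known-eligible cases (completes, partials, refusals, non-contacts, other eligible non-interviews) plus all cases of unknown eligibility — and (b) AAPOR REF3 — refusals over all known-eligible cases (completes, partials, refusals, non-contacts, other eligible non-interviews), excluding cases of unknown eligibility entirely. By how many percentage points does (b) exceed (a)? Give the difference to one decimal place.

Numerator → 49
Denom → 68 + 6 + 49 + 27 + 3 + 43 = 196
REF1 = 49 / 196 = 0.2500
Denom → 68 + 6 + 49 + 27 + 3 = 153
REF3 = 49 / 153 = 0.3203
Difference = 32.03 − 25.00 = 7.03 percentage points

7.0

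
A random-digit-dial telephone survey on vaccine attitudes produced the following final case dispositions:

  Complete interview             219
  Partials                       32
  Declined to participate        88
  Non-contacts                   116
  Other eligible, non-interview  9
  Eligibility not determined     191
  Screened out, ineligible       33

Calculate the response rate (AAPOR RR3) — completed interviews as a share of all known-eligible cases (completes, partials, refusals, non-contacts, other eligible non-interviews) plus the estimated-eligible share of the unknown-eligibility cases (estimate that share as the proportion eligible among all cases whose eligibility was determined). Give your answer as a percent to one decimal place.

Num: 219
Determined eligible: 219 + 32 + 88 + 116 + 9 = 464
e = 464 / (464 + 33) = 464 / 497 = 0.9336
Eligible share of unknowns: 0.9336 × 191 = 178.32
Base: 464 + 178.32 = 642.32
RR3 = 219 / 642.32 = 0.3410

34.1%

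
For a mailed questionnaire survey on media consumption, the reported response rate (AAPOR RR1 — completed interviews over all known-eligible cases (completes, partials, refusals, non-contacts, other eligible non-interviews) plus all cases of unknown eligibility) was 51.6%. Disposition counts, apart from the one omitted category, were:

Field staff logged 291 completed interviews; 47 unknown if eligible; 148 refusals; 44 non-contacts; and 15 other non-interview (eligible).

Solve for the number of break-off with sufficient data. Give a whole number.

19

RR1 = 291 / D = 0.516
D = 291 / 0.516 = 564.0
Other denominator terms total 545
break-off with sufficient data = 564.0 − 545 ≈ 19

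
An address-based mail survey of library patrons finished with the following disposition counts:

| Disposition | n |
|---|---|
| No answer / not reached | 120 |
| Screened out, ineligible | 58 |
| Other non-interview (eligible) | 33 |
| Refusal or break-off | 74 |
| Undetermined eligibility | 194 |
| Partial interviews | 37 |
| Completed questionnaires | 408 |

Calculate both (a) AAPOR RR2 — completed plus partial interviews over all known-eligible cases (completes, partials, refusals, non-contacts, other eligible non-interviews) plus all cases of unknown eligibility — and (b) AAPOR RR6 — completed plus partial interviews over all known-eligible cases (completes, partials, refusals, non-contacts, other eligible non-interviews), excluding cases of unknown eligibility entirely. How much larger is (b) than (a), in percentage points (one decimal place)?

Num = 408 + 37 = 445
Denominator = 408 + 37 + 74 + 120 + 33 + 194 = 866
RR2 = 445 / 866 = 0.5139
Denominator = 408 + 37 + 74 + 120 + 33 = 672
RR6 = 445 / 672 = 0.6622
Difference = 66.22 − 51.39 = 14.83 percentage points

14.8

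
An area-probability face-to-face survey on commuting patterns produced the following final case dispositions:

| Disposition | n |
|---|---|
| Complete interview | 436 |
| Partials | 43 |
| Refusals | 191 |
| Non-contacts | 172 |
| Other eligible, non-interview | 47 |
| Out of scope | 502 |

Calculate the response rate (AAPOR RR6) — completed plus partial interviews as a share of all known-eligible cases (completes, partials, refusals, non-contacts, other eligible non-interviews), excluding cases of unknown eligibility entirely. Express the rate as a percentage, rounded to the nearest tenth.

53.9%

Numerator = 436 + 43 = 479
Denominator = 436 + 43 + 191 + 172 + 47 = 889
RR6 = 479 / 889 = 0.5388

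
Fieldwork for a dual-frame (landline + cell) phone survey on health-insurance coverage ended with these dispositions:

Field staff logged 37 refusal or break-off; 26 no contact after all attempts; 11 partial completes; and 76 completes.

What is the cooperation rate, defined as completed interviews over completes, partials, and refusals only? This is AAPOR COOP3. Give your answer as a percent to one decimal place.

Num: 76
Base: 76 + 11 + 37 = 124
COOP3 = 76 / 124 = 0.6129

61.3%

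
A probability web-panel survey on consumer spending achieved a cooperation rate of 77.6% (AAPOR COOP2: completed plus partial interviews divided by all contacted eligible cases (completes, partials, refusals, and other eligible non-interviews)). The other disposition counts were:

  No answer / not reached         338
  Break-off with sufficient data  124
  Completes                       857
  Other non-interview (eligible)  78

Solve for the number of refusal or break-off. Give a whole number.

205

Top → 857 + 124 = 981
COOP2 = 981 / D = 0.776
D = 981 / 0.776 = 1264.2
Remaining denominator categories sum to 1059
refusal or break-off = 1264.2 − 1059 ≈ 205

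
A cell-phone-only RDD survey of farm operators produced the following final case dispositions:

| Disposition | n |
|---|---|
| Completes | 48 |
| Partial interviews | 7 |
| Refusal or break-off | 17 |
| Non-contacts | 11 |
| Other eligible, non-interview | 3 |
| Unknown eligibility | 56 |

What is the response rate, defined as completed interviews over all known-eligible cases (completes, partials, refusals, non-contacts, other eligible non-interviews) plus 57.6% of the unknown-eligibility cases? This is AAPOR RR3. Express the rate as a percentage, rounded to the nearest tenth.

Numerator = 48
Determined eligible = 48 + 7 + 17 + 11 + 3 = 86
e × U = 0.5760 × 56 = 32.26
Denom = 86 + 32.26 = 118.26
RR3 = 48 / 118.26 = 0.4059

40.6%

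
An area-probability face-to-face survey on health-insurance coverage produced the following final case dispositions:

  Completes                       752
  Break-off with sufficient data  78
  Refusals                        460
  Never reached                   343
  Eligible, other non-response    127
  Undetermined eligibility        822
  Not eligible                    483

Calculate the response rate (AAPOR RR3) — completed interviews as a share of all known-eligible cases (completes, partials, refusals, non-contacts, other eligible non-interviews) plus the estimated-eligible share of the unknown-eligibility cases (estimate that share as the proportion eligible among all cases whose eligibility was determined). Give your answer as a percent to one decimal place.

31.3%

Top: 752
Known eligible: 752 + 78 + 460 + 343 + 127 = 1760
e = 1760 / (1760 + 483) = 1760 / 2243 = 0.7847
e × U: 0.7847 × 822 = 645.02
Denominator: 1760 + 645.02 = 2405.02
RR3 = 752 / 2405.02 = 0.3127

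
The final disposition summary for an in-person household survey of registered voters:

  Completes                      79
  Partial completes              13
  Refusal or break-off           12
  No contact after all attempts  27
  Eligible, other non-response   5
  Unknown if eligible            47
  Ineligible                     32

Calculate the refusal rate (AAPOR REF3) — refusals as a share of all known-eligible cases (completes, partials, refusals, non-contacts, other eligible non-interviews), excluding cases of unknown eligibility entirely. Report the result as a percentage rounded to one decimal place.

8.8%

Numerator: 12
Denom: 79 + 13 + 12 + 27 + 5 = 136
REF3 = 12 / 136 = 0.0882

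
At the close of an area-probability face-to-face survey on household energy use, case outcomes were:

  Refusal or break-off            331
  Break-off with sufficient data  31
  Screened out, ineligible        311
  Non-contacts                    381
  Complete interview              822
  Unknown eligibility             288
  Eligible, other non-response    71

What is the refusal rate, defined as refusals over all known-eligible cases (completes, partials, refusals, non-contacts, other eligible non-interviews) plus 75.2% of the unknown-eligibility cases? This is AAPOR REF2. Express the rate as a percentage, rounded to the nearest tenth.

17.9%

Top = 331
Known eligible = 822 + 31 + 331 + 381 + 71 = 1636
Estimated eligible among unknowns = 0.7520 × 288 = 216.58
Base = 1636 + 216.58 = 1852.58
REF2 = 331 / 1852.58 = 0.1787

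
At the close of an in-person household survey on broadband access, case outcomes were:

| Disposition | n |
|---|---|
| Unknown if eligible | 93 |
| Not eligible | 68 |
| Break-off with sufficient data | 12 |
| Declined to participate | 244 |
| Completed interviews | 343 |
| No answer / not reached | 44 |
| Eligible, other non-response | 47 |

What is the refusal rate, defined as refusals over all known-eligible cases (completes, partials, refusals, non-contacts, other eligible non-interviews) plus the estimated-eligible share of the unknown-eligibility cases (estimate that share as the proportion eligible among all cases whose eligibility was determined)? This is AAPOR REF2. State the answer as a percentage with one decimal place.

31.5%

Num → 244
Determined eligible → 343 + 12 + 244 + 44 + 47 = 690
e = 690 / (690 + 68) = 690 / 758 = 0.9103
Eligible share of unknowns → 0.9103 × 93 = 84.66
Denom → 690 + 84.66 = 774.66
REF2 = 244 / 774.66 = 0.3150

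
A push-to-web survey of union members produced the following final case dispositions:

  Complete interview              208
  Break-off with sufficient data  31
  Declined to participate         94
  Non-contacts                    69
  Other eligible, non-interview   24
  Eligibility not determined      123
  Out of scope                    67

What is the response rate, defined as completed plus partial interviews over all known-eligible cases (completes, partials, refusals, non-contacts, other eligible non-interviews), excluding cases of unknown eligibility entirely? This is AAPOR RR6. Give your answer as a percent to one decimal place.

56.1%

Top → 208 + 31 = 239
Base → 208 + 31 + 94 + 69 + 24 = 426
RR6 = 239 / 426 = 0.5610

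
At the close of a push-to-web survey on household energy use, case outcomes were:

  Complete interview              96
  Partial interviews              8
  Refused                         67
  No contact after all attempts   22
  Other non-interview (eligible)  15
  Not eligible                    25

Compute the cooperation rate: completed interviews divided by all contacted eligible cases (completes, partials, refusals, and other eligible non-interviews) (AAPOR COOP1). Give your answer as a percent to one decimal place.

Top = 96
Denominator = 96 + 8 + 67 + 15 = 186
COOP1 = 96 / 186 = 0.5161

51.6%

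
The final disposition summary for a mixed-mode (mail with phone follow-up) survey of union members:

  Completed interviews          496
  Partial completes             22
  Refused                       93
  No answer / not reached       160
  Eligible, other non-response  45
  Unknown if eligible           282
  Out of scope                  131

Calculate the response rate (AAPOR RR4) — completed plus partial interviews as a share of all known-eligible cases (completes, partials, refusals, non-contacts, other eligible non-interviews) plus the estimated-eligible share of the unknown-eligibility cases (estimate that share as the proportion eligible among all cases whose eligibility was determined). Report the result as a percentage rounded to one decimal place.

48.9%

Num = 496 + 22 = 518
Known eligible = 496 + 22 + 93 + 160 + 45 = 816
e = 816 / (816 + 131) = 816 / 947 = 0.8617
Estimated eligible among unknowns = 0.8617 × 282 = 243.00
Denom = 816 + 243.00 = 1059.00
RR4 = 518 / 1059.00 = 0.4891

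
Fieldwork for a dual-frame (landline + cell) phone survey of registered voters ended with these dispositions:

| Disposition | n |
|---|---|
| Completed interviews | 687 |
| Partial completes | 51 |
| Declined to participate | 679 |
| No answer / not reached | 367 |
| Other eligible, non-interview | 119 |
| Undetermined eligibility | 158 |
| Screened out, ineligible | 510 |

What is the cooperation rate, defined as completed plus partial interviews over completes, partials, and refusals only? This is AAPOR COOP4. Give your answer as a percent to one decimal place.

Num: 687 + 51 = 738
Denominator: 687 + 51 + 679 = 1417
COOP4 = 738 / 1417 = 0.5208

52.1%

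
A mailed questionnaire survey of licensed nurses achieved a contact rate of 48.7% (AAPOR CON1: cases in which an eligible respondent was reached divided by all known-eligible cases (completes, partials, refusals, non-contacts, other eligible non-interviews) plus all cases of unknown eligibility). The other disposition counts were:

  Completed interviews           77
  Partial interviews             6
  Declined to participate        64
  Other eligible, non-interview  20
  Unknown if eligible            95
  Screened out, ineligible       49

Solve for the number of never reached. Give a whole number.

81

Num → 77 + 6 + 64 + 20 = 167
CON1 = 167 / D = 0.487
D = 167 / 0.487 = 342.9
Other denominator terms total 262
never reached = 342.9 − 262 ≈ 81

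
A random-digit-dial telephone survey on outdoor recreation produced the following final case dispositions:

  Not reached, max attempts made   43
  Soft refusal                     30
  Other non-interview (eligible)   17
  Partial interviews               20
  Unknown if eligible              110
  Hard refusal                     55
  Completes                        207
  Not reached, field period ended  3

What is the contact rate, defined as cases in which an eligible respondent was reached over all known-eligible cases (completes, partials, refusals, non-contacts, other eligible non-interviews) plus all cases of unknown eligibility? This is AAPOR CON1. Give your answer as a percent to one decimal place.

67.8%

Declined to participate = 55 + 30 = 85
No answer / not reached = 3 + 43 = 46
Num: 207 + 20 + 85 + 17 = 329
Base: 207 + 20 + 85 + 46 + 17 + 110 = 485
CON1 = 329 / 485 = 0.6784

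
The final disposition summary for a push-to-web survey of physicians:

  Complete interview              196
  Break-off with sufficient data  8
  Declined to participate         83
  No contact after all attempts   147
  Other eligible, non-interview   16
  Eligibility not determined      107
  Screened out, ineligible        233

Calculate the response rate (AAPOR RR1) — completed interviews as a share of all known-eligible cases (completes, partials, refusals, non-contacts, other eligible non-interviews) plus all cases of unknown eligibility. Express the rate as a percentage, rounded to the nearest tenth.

35.2%

Numerator = 196
Denom = 196 + 8 + 83 + 147 + 16 + 107 = 557
RR1 = 196 / 557 = 0.3519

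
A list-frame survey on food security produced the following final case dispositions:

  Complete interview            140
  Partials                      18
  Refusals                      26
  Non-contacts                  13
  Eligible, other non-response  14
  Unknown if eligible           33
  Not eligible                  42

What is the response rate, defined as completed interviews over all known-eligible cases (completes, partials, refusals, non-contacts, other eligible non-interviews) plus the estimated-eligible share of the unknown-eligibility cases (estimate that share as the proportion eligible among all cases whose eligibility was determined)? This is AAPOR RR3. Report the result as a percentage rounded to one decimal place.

Num = 140
Determined eligible = 140 + 18 + 26 + 13 + 14 = 211
e = 211 / (211 + 42) = 211 / 253 = 0.8340
Eligible share of unknowns = 0.8340 × 33 = 27.52
Denom = 211 + 27.52 = 238.52
RR3 = 140 / 238.52 = 0.5870

58.7%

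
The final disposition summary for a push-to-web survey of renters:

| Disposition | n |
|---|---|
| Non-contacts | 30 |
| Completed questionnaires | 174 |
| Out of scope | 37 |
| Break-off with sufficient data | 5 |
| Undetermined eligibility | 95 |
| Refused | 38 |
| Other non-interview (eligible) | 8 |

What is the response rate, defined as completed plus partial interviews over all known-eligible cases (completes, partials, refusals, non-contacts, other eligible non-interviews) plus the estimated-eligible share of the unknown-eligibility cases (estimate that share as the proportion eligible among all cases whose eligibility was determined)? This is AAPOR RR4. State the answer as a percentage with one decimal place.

53.0%

Num → 174 + 5 = 179
Eligible (known) → 174 + 5 + 38 + 30 + 8 = 255
e = 255 / (255 + 37) = 255 / 292 = 0.8733
Estimated eligible among unknowns → 0.8733 × 95 = 82.96
Base → 255 + 82.96 = 337.96
RR4 = 179 / 337.96 = 0.5296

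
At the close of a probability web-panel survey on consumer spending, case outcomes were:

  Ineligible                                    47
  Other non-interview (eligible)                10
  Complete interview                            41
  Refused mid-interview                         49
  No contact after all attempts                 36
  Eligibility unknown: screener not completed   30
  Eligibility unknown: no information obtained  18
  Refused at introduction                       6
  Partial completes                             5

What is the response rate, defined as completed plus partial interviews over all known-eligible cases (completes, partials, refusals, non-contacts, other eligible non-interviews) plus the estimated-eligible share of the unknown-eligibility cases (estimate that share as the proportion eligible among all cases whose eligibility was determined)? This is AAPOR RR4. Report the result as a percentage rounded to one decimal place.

Refused = 6 + 49 = 55
Eligibility not determined = 30 + 18 = 48
Numerator = 41 + 5 = 46
Eligible (known) = 41 + 5 + 55 + 36 + 10 = 147
e = 147 / (147 + 47) = 147 / 194 = 0.7577
e × U = 0.7577 × 48 = 36.37
Denominator = 147 + 36.37 = 183.37
RR4 = 46 / 183.37 = 0.2509

25.1%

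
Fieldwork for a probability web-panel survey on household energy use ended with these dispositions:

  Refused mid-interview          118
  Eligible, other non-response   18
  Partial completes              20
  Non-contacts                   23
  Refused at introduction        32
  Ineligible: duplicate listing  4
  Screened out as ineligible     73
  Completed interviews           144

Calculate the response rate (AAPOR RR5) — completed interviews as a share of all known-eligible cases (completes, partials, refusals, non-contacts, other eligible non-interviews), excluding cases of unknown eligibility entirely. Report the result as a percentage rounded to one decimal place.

Declined to participate = 32 + 118 = 150
Ineligible = 73 + 4 = 77
Num = 144
Base = 144 + 20 + 150 + 23 + 18 = 355
RR5 = 144 / 355 = 0.4056

40.6%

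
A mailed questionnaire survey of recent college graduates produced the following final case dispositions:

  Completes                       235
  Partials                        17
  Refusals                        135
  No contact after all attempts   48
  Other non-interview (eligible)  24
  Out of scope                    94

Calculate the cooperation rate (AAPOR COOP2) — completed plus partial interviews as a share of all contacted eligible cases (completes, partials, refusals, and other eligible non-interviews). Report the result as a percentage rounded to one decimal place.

61.3%

Numerator: 235 + 17 = 252
Denominator: 235 + 17 + 135 + 24 = 411
COOP2 = 252 / 411 = 0.6131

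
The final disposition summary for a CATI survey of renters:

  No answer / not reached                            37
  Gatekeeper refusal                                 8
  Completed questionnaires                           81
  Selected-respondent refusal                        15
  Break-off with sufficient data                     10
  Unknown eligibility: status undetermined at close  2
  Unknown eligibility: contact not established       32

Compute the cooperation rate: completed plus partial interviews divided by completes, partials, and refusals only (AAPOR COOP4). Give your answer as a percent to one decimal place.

79.8%

Refusal or break-off = 8 + 15 = 23
Unknown if eligible = 32 + 2 = 34
Num = 81 + 10 = 91
Base = 81 + 10 + 23 = 114
COOP4 = 91 / 114 = 0.7982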